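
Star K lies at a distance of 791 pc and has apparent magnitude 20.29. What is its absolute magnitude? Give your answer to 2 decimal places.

M = m − 5 log₁₀(d/10 pc) = 20.29 − 5 log₁₀(791/10)
  = 20.29 − 5 × 1.898 = 20.29 − 9.49 = 10.80.

10.80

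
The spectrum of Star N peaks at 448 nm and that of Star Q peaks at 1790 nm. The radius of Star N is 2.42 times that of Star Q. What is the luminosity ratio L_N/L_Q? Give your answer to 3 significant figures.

Wien's law gives T ∝ 1/λ_max, so T_N/T_Q = λ_Q/λ_N = 1790/448 = 3.996.
Then L ∝ R²T⁴ gives L_N/L_Q = (2.42)² × (3.996)⁴ = 5.856 × 254.9 = 1493.

1.49×10^3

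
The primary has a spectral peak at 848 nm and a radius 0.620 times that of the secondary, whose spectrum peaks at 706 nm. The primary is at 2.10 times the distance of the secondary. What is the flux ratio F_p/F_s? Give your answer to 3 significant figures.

Wien's law: T_p/T_s = λ_s/λ_p = 706/848 = 0.8325.
L_p/L_s = (R_p/R_s)²(T_p/T_s)⁴ = (0.620)²(0.8325)⁴ = 0.1847.
F_p/F_s = (L_p/L_s)/(d_p/d_s)² = 0.1847/(2.10)² = 0.04188.

0.0419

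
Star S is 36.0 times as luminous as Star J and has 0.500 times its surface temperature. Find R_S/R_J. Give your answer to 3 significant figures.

24.0

L ∝ R²T⁴ gives R ∝ √L / T², so
R_S/R_J = √(36.0) / (0.500)² = 6.000 / 0.2500 = 24.00.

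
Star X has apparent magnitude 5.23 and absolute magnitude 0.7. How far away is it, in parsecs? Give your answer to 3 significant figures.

m − M = 5 log₁₀(d/10 pc)
5.23 − (0.7) = 4.53 = 5 log₁₀(d/10)
d = 10 × 10^(4.53/5) = 10 × 10^0.906 = 80.54 pc.

80.5 pc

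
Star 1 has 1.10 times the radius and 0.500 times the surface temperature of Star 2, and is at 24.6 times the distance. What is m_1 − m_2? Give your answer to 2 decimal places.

9.76

L_1/L_2 = (1.10)²(0.500)⁴ = 0.07563.
F_1/F_2 = (L_1/L_2)/(d_1/d_2)² = 0.07563/605.2 = 1.250×10^-4.
m_1 − m_2 = −2.5 log₁₀(1.250×10^-4) = 9.76.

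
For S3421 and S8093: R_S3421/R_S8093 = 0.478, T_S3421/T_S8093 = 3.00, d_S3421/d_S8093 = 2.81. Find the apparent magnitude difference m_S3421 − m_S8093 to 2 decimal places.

L_S3421/L_S8093 = (0.478)²(3.00)⁴ = 18.51.
F_S3421/F_S8093 = (L_S3421/L_S8093)/(d_S3421/d_S8093)² = 18.51/7.896 = 2.344.
m_S3421 − m_S8093 = −2.5 log₁₀(2.344) = -0.92.

-0.92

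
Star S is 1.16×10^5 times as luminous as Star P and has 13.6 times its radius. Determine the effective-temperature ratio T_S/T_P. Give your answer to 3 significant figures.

L ∝ R²T⁴ gives T ∝ (L/R²)^(1/4), so
T_S/T_P = (1.16×10^5 / 13.6²)^(1/4) = (627.2)^(1/4) = 5.004.

5.00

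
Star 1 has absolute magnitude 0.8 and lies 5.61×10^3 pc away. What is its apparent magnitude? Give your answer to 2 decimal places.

m = M + 5 log₁₀(d/10 pc) = 0.8 + 5 log₁₀(5.61×10^3/10)
  = 0.8 + 5 × 2.749 = 0.8 + 13.74 = 14.54.

14.54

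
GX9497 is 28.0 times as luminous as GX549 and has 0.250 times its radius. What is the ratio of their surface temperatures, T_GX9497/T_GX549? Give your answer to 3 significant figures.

4.60

L ∝ R²T⁴ gives T ∝ (L/R²)^(1/4), so
T_GX9497/T_GX549 = (28.0 / 0.250²)^(1/4) = (448.0)^(1/4) = 4.601.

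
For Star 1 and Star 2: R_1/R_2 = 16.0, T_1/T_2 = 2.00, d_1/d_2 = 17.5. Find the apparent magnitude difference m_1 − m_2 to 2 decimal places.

L_1/L_2 = (16.0)²(2.00)⁴ = 4096.
F_1/F_2 = (L_1/L_2)/(d_1/d_2)² = 4096/306.2 = 13.37.
m_1 − m_2 = −2.5 log₁₀(13.37) = -2.82.

-2.82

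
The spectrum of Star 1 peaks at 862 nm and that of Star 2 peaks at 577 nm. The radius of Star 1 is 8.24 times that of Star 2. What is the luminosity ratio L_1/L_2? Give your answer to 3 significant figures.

Wien's law gives T ∝ 1/λ_max, so T_1/T_2 = λ_2/λ_1 = 577/862 = 0.6694.
Then L ∝ R²T⁴ gives L_1/L_2 = (8.24)² × (0.6694)⁴ = 67.90 × 0.2008 = 13.63.

13.6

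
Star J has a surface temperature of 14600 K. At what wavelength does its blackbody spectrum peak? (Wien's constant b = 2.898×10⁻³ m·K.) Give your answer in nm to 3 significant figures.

λ_max = b/T = 2.898×10⁻³ / 14600 = 1.98×10^-7 m = 198.5 nm.

198 nm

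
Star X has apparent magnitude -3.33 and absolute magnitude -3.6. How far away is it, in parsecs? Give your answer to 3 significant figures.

m − M = 5 log₁₀(d/10 pc)
-3.33 − (-3.6) = 0.27 = 5 log₁₀(d/10)
d = 10 × 10^(0.27/5) = 10 × 10^0.054 = 11.32 pc.

11.3 pc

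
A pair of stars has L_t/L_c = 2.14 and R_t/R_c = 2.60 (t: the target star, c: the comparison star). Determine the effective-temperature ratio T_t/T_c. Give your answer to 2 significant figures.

L ∝ R²T⁴ gives T ∝ (L/R²)^(1/4), so
T_t/T_c = (2.14 / 2.60²)^(1/4) = (0.3166)^(1/4) = 0.7501.

0.75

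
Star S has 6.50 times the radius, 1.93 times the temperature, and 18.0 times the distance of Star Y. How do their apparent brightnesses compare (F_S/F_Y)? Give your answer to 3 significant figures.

1.81

L_S/L_Y = (R_S/R_Y)²(T_S/T_Y)⁴ = (6.50)² × (1.93)⁴ = 586.2.
F_S/F_Y = (L_S/L_Y)/(d_S/d_Y)² = 586.2 / (18.0)² = 1.809.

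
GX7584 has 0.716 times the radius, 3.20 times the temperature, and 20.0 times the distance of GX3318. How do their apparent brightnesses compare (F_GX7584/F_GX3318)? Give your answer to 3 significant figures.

0.134

L_GX7584/L_GX3318 = (R_GX7584/R_GX3318)²(T_GX7584/T_GX3318)⁴ = (0.716)² × (3.20)⁴ = 53.76.
F_GX7584/F_GX3318 = (L_GX7584/L_GX3318)/(d_GX7584/d_GX3318)² = 53.76 / (20.0)² = 0.1344.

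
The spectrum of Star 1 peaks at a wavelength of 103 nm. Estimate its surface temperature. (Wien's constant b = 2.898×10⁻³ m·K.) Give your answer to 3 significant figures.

2.81×10^4 K

T = b/λ_max = 2.898×10⁻³ / (103×10⁻⁹) = 2.814×10^4 K.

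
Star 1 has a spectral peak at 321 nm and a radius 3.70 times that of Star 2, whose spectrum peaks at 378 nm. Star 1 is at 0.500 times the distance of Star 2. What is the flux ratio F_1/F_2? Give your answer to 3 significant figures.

Wien's law: T_1/T_2 = λ_2/λ_1 = 378/321 = 1.178.
L_1/L_2 = (R_1/R_2)²(T_1/T_2)⁴ = (3.70)²(1.178)⁴ = 26.32.
F_1/F_2 = (L_1/L_2)/(d_1/d_2)² = 26.32/(0.500)² = 105.3.

105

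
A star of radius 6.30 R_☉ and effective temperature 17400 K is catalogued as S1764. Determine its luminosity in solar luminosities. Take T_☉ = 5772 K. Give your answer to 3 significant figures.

3.28×10^3 solar luminosities

L/L_☉ = (R/R_☉)² (T/T_☉)⁴ = (6.30)² × (17400/5772)⁴
       = 39.69 × (3.015)⁴ = 39.69 × 82.58 = 3278.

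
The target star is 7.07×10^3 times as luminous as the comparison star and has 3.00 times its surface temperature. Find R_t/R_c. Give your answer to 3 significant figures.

L ∝ R²T⁴ gives R ∝ √L / T², so
R_t/R_c = √(7.07×10^3) / (3.00)² = 84.08 / 9.000 = 9.343.

9.34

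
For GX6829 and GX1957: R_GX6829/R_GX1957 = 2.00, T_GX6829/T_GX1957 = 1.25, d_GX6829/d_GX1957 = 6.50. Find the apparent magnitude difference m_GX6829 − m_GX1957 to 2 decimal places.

L_GX6829/L_GX1957 = (2.00)²(1.25)⁴ = 9.766.
F_GX6829/F_GX1957 = (L_GX6829/L_GX1957)/(d_GX6829/d_GX1957)² = 9.766/42.25 = 0.2311.
m_GX6829 − m_GX1957 = −2.5 log₁₀(0.2311) = 1.59.

1.59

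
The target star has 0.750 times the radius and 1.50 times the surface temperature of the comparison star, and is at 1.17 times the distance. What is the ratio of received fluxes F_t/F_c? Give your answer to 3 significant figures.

L_t/L_c = (R_t/R_c)²(T_t/T_c)⁴ = (0.750)² × (1.50)⁴ = 2.848.
F_t/F_c = (L_t/L_c)/(d_t/d_c)² = 2.848 / (1.17)² = 2.080.

2.08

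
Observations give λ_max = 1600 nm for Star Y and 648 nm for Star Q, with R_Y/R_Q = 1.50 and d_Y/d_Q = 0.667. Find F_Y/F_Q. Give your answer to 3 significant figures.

Wien's law: T_Y/T_Q = λ_Q/λ_Y = 648/1600 = 0.4050.
L_Y/L_Q = (R_Y/R_Q)²(T_Y/T_Q)⁴ = (1.50)²(0.4050)⁴ = 0.06053.
F_Y/F_Q = (L_Y/L_Q)/(d_Y/d_Q)² = 0.06053/(0.667)² = 0.1361.

0.136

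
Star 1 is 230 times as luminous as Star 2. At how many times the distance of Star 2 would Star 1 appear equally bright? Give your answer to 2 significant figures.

15

Equal flux requires L_1/d_1² = L_2/d_2², so d_1/d_2 = √(L_1/L_2)
= √(230) = 15.17.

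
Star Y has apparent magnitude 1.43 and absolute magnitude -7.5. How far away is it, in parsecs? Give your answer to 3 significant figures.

m − M = 5 log₁₀(d/10 pc)
1.43 − (-7.5) = 8.93 = 5 log₁₀(d/10)
d = 10 × 10^(8.93/5) = 10 × 10^1.786 = 610.9 pc.

611 pc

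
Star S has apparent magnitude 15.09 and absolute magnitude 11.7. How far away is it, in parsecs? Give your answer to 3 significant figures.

47.6 pc

m − M = 5 log₁₀(d/10 pc)
15.09 − (11.7) = 3.39 = 5 log₁₀(d/10)
d = 10 × 10^(3.39/5) = 10 × 10^0.678 = 47.64 pc.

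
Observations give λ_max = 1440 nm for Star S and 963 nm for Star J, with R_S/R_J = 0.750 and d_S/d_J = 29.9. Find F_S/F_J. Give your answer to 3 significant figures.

Wien's law: T_S/T_J = λ_J/λ_S = 963/1440 = 0.6687.
L_S/L_J = (R_S/R_J)²(T_S/T_J)⁴ = (0.750)²(0.6687)⁴ = 0.1125.
F_S/F_J = (L_S/L_J)/(d_S/d_J)² = 0.1125/(29.9)² = 1.258×10^-4.

1.26×10^-4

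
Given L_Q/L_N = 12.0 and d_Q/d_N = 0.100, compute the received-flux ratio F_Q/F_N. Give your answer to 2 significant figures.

1.2×10^3

F = L/(4πd²), so F_Q/F_N = (L_Q/L_N) / (d_Q/d_N)²
= 12.0 / (0.100)² = 12.0 / 0.01000 = 1200.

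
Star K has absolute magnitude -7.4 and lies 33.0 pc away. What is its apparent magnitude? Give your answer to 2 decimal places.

m = M + 5 log₁₀(d/10 pc) = -7.4 + 5 log₁₀(33.0/10)
  = -7.4 + 5 × 0.519 = -7.4 + 2.59 = -4.81.

-4.81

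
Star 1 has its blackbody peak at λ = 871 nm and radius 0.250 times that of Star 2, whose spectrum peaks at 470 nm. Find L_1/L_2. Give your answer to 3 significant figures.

Wien's law gives T ∝ 1/λ_max, so T_1/T_2 = λ_2/λ_1 = 470/871 = 0.5396.
Then L ∝ R²T⁴ gives L_1/L_2 = (0.250)² × (0.5396)⁴ = 0.06250 × 0.08478 = 0.005299.

0.00530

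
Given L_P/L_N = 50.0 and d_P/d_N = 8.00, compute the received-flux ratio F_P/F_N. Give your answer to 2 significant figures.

0.78

F = L/(4πd²), so F_P/F_N = (L_P/L_N) / (d_P/d_N)²
= 50.0 / (8.00)² = 50.0 / 64.00 = 0.7812.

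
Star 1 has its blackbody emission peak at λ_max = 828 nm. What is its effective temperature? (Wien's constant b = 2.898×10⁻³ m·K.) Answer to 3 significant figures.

3.50×10^3 K

T = b/λ_max = 2.898×10⁻³ / (828×10⁻⁹) = 3500 K.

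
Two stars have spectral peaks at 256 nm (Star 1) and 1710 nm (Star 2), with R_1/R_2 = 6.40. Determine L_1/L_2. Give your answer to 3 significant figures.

8.15×10^4

Wien's law gives T ∝ 1/λ_max, so T_1/T_2 = λ_2/λ_1 = 1710/256 = 6.680.
Then L ∝ R²T⁴ gives L_1/L_2 = (6.40)² × (6.680)⁴ = 40.96 × 1991 = 8.154×10^4.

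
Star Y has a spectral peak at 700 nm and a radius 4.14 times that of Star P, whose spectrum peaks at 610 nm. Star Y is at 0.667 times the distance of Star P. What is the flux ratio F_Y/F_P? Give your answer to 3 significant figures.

22.2

Wien's law: T_Y/T_P = λ_P/λ_Y = 610/700 = 0.8714.
L_Y/L_P = (R_Y/R_P)²(T_Y/T_P)⁴ = (4.14)²(0.8714)⁴ = 9.884.
F_Y/F_P = (L_Y/L_P)/(d_Y/d_P)² = 9.884/(0.667)² = 22.22.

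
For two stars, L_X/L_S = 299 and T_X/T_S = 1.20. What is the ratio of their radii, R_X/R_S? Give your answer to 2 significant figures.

L ∝ R²T⁴ gives R ∝ √L / T², so
R_X/R_S = √(299) / (1.20)² = 17.29 / 1.440 = 12.01.

12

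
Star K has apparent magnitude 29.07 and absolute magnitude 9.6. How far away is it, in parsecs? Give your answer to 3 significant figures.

7.83×10^4 pc

m − M = 5 log₁₀(d/10 pc)
29.07 − (9.6) = 19.47 = 5 log₁₀(d/10)
d = 10 × 10^(19.47/5) = 10 × 10^3.894 = 7.834×10^4 pc.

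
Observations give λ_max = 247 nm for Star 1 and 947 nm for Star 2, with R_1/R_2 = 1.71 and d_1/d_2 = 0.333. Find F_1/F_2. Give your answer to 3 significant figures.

5.70×10^3

Wien's law: T_1/T_2 = λ_2/λ_1 = 947/247 = 3.834.
L_1/L_2 = (R_1/R_2)²(T_1/T_2)⁴ = (1.71)²(3.834)⁴ = 631.8.
F_1/F_2 = (L_1/L_2)/(d_1/d_2)² = 631.8/(0.333)² = 5698.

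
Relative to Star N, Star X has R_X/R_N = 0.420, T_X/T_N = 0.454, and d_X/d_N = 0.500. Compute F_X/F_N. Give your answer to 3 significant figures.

L_X/L_N = (R_X/R_N)²(T_X/T_N)⁴ = (0.420)² × (0.454)⁴ = 0.007494.
F_X/F_N = (L_X/L_N)/(d_X/d_N)² = 0.007494 / (0.500)² = 0.02998.

0.0300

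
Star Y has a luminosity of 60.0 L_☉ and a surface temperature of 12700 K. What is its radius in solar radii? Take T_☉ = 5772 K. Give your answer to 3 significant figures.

R/R_☉ = √(L/L_☉) / (T/T_☉)² = √(60.0) / (2.200)²
       = 7.746 / 4.841 = 1.600.

1.60 solar radii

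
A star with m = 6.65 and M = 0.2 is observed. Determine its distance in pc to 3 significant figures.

195 pc

m − M = 5 log₁₀(d/10 pc)
6.65 − (0.2) = 6.45 = 5 log₁₀(d/10)
d = 10 × 10^(6.45/5) = 10 × 10^1.290 = 195.0 pc.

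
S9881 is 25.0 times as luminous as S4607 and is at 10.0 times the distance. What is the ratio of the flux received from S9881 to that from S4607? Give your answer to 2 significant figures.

F = L/(4πd²), so F_S9881/F_S4607 = (L_S9881/L_S4607) / (d_S9881/d_S4607)²
= 25.0 / (10.0)² = 25.0 / 100.0 = 0.2500.

0.25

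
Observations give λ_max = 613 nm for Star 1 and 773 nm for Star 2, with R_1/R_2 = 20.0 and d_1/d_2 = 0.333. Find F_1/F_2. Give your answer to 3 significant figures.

Wien's law: T_1/T_2 = λ_2/λ_1 = 773/613 = 1.261.
L_1/L_2 = (R_1/R_2)²(T_1/T_2)⁴ = (20.0)²(1.261)⁴ = 1011.
F_1/F_2 = (L_1/L_2)/(d_1/d_2)² = 1011/(0.333)² = 9121.

9.12×10^3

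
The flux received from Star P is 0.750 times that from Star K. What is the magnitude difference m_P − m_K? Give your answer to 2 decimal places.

m_P − m_K = −2.5 log₁₀(F_P/F_K) = −2.5 log₁₀(0.750) = −2.5 × (-0.125) = 0.312.

0.31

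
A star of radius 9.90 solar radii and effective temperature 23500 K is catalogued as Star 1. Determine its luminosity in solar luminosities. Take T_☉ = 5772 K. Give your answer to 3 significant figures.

L/L_☉ = (R/R_☉)² (T/T_☉)⁴ = (9.90)² × (23500/5772)⁴
       = 98.01 × (4.071)⁴ = 98.01 × 274.8 = 2.693×10^4.

2.69×10^4 solar luminosities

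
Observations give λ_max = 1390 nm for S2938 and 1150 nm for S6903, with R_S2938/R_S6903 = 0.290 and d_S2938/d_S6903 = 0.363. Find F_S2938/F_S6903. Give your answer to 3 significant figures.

Wien's law: T_S2938/T_S6903 = λ_S6903/λ_S2938 = 1150/1390 = 0.8273.
L_S2938/L_S6903 = (R_S2938/R_S6903)²(T_S2938/T_S6903)⁴ = (0.290)²(0.8273)⁴ = 0.03940.
F_S2938/F_S6903 = (L_S2938/L_S6903)/(d_S2938/d_S6903)² = 0.03940/(0.363)² = 0.2990.

0.299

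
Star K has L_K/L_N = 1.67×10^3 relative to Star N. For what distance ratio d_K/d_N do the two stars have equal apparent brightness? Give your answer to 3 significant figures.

Equal flux requires L_K/d_K² = L_N/d_N², so d_K/d_N = √(L_K/L_N)
= √(1.67×10^3) = 40.87.

40.9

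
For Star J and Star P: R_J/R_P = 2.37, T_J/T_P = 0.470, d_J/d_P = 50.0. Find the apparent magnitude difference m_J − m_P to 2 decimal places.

L_J/L_P = (2.37)²(0.470)⁴ = 0.2741.
F_J/F_P = (L_J/L_P)/(d_J/d_P)² = 0.2741/2500 = 1.096×10^-4.
m_J − m_P = −2.5 log₁₀(1.096×10^-4) = 9.90.

9.90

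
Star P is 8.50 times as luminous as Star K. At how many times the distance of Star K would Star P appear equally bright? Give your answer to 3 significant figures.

Equal flux requires L_P/d_P² = L_K/d_K², so d_P/d_K = √(L_P/L_K)
= √(8.50) = 2.915.

2.92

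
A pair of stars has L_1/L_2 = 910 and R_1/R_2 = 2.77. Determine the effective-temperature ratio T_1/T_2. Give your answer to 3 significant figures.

L ∝ R²T⁴ gives T ∝ (L/R²)^(1/4), so
T_1/T_2 = (910 / 2.77²)^(1/4) = (118.6)^(1/4) = 3.300.

3.30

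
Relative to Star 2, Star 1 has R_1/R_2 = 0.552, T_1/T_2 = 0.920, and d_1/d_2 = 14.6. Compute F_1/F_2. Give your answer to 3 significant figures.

0.00102

L_1/L_2 = (R_1/R_2)²(T_1/T_2)⁴ = (0.552)² × (0.920)⁴ = 0.2183.
F_1/F_2 = (L_1/L_2)/(d_1/d_2)² = 0.2183 / (14.6)² = 0.001024.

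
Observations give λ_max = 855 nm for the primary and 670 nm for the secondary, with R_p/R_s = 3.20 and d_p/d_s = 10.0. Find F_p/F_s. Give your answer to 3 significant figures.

0.0386

Wien's law: T_p/T_s = λ_s/λ_p = 670/855 = 0.7836.
L_p/L_s = (R_p/R_s)²(T_p/T_s)⁴ = (3.20)²(0.7836)⁴ = 3.861.
F_p/F_s = (L_p/L_s)/(d_p/d_s)² = 3.861/(10.0)² = 0.03861.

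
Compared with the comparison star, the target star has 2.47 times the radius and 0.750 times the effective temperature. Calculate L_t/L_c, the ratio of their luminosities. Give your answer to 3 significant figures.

1.93

From the Stefan–Boltzmann law, L ∝ R²T⁴, so
L_t/L_c = (R_t/R_c)² (T_t/T_c)⁴ = (2.47)² × (0.750)⁴ = 6.101 × 0.3164 = 1.930.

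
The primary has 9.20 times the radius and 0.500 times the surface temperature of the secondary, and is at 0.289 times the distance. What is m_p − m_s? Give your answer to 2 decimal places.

L_p/L_s = (9.20)²(0.500)⁴ = 5.290.
F_p/F_s = (L_p/L_s)/(d_p/d_s)² = 5.290/0.08352 = 63.34.
m_p − m_s = −2.5 log₁₀(63.34) = -4.50.

-4.50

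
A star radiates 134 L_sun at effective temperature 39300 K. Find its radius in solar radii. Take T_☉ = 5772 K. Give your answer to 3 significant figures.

R/R_☉ = √(L/L_☉) / (T/T_☉)² = √(134) / (6.809)²
       = 11.58 / 46.36 = 0.2497.

0.250 solar radii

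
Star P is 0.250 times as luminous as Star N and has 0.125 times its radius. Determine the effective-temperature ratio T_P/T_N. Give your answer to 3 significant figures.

L ∝ R²T⁴ gives T ∝ (L/R²)^(1/4), so
T_P/T_N = (0.250 / 0.125²)^(1/4) = (16.00)^(1/4) = 2.000.

2.00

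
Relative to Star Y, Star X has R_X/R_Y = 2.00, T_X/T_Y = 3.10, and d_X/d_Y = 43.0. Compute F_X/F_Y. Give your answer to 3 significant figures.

0.200

L_X/L_Y = (R_X/R_Y)²(T_X/T_Y)⁴ = (2.00)² × (3.10)⁴ = 369.4.
F_X/F_Y = (L_X/L_Y)/(d_X/d_Y)² = 369.4 / (43.0)² = 0.1998.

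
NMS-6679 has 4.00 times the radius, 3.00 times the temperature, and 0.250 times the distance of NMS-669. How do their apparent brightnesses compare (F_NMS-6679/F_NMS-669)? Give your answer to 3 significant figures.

2.07×10^4

L_NMS-6679/L_NMS-669 = (R_NMS-6679/R_NMS-669)²(T_NMS-6679/T_NMS-669)⁴ = (4.00)² × (3.00)⁴ = 1296.
F_NMS-6679/F_NMS-669 = (L_NMS-6679/L_NMS-669)/(d_NMS-6679/d_NMS-669)² = 1296 / (0.250)² = 2.074×10^4.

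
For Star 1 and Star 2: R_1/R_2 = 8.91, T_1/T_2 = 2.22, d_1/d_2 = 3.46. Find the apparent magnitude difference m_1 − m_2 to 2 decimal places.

-5.52

L_1/L_2 = (8.91)²(2.22)⁴ = 1928.
F_1/F_2 = (L_1/L_2)/(d_1/d_2)² = 1928/11.97 = 161.1.
m_1 − m_2 = −2.5 log₁₀(161.1) = -5.52.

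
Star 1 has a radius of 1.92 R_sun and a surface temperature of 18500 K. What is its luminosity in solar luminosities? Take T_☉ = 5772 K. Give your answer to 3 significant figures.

L/L_☉ = (R/R_☉)² (T/T_☉)⁴ = (1.92)² × (18500/5772)⁴
       = 3.686 × (3.205)⁴ = 3.686 × 105.5 = 389.0.

389 solar luminosities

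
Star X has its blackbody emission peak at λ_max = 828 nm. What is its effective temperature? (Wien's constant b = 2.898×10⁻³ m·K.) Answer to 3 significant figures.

3.50×10^3 K

T = b/λ_max = 2.898×10⁻³ / (828×10⁻⁹) = 3500 K.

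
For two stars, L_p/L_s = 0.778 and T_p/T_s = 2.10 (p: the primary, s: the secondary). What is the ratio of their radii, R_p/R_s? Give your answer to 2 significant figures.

L ∝ R²T⁴ gives R ∝ √L / T², so
R_p/R_s = √(0.778) / (2.10)² = 0.8820 / 4.410 = 0.2000.

0.20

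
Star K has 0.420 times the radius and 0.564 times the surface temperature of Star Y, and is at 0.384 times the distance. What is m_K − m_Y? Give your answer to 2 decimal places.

2.29

L_K/L_Y = (0.420)²(0.564)⁴ = 0.01785.
F_K/F_Y = (L_K/L_Y)/(d_K/d_Y)² = 0.01785/0.1475 = 0.1210.
m_K − m_Y = −2.5 log₁₀(0.1210) = 2.29.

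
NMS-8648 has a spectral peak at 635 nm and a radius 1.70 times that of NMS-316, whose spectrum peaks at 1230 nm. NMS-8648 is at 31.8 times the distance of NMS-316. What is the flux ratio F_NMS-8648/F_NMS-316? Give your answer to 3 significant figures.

0.0402

Wien's law: T_NMS-8648/T_NMS-316 = λ_NMS-316/λ_NMS-8648 = 1230/635 = 1.937.
L_NMS-8648/L_NMS-316 = (R_NMS-8648/R_NMS-316)²(T_NMS-8648/T_NMS-316)⁴ = (1.70)²(1.937)⁴ = 40.68.
F_NMS-8648/F_NMS-316 = (L_NMS-8648/L_NMS-316)/(d_NMS-8648/d_NMS-316)² = 40.68/(31.8)² = 0.04023.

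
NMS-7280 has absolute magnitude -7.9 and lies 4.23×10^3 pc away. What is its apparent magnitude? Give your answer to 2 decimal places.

5.23

m = M + 5 log₁₀(d/10 pc) = -7.9 + 5 log₁₀(4.23×10^3/10)
  = -7.9 + 5 × 2.626 = -7.9 + 13.13 = 5.23.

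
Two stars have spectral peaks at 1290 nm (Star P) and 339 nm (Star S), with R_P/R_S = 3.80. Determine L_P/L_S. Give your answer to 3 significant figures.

Wien's law gives T ∝ 1/λ_max, so T_P/T_S = λ_S/λ_P = 339/1290 = 0.2628.
Then L ∝ R²T⁴ gives L_P/L_S = (3.80)² × (0.2628)⁴ = 14.44 × 0.004769 = 0.06887.

0.0689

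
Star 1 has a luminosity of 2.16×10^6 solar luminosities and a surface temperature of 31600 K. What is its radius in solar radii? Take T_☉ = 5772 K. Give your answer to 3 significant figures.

49.0 solar radii

R/R_☉ = √(L/L_☉) / (T/T_☉)² = √(2.16×10^6) / (5.475)²
       = 1470 / 29.97 = 49.03.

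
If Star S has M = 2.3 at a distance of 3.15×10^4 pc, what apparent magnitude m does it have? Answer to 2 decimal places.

m = M + 5 log₁₀(d/10 pc) = 2.3 + 5 log₁₀(3.15×10^4/10)
  = 2.3 + 5 × 3.498 = 2.3 + 17.49 = 19.79.

19.79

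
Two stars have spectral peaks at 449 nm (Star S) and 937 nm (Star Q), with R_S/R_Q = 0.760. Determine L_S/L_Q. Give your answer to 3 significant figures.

11.0

Wien's law gives T ∝ 1/λ_max, so T_S/T_Q = λ_Q/λ_S = 937/449 = 2.087.
Then L ∝ R²T⁴ gives L_S/L_Q = (0.760)² × (2.087)⁴ = 0.5776 × 18.97 = 10.95.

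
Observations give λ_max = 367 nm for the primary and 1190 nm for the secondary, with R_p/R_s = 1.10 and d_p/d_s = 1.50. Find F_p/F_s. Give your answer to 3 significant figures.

Wien's law: T_p/T_s = λ_s/λ_p = 1190/367 = 3.243.
L_p/L_s = (R_p/R_s)²(T_p/T_s)⁴ = (1.10)²(3.243)⁴ = 133.8.
F_p/F_s = (L_p/L_s)/(d_p/d_s)² = 133.8/(1.50)² = 59.45.

59.4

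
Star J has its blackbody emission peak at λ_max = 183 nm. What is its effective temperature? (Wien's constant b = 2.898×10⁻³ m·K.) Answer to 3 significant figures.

T = b/λ_max = 2.898×10⁻³ / (183×10⁻⁹) = 1.584×10^4 K.

1.58×10^4 K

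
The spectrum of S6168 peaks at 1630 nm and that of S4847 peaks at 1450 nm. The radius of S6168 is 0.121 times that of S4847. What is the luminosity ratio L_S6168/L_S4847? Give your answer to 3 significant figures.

Wien's law gives T ∝ 1/λ_max, so T_S6168/T_S4847 = λ_S4847/λ_S6168 = 1450/1630 = 0.8896.
Then L ∝ R²T⁴ gives L_S6168/L_S4847 = (0.121)² × (0.8896)⁴ = 0.01464 × 0.6262 = 0.009168.

0.00917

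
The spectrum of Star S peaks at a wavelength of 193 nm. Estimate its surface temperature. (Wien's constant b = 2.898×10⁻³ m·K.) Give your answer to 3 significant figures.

1.50×10^4 K

T = b/λ_max = 2.898×10⁻³ / (193×10⁻⁹) = 1.502×10^4 K.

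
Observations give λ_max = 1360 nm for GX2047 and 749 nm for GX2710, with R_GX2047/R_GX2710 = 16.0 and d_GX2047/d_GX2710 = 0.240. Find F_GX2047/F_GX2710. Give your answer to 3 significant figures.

Wien's law: T_GX2047/T_GX2710 = λ_GX2710/λ_GX2047 = 749/1360 = 0.5507.
L_GX2047/L_GX2710 = (R_GX2047/R_GX2710)²(T_GX2047/T_GX2710)⁴ = (16.0)²(0.5507)⁴ = 23.55.
F_GX2047/F_GX2710 = (L_GX2047/L_GX2710)/(d_GX2047/d_GX2710)² = 23.55/(0.240)² = 408.9.

409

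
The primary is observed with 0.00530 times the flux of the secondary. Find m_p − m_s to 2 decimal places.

m_p − m_s = −2.5 log₁₀(F_p/F_s) = −2.5 log₁₀(0.00530) = −2.5 × (-2.276) = 5.689.

5.69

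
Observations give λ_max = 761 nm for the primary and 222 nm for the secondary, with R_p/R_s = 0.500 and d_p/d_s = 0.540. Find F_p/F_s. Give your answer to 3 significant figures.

0.00621

Wien's law: T_p/T_s = λ_s/λ_p = 222/761 = 0.2917.
L_p/L_s = (R_p/R_s)²(T_p/T_s)⁴ = (0.500)²(0.2917)⁴ = 0.001811.
F_p/F_s = (L_p/L_s)/(d_p/d_s)² = 0.001811/(0.540)² = 0.006209.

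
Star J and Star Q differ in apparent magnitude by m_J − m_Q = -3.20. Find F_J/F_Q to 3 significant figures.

19.1

F_J/F_Q = 10^(−(m_J − m_Q)/2.5) = 10^(3.20/2.5) = 10^1.280 = 19.05.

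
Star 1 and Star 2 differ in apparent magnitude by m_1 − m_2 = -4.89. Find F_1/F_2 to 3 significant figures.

F_1/F_2 = 10^(−(m_1 − m_2)/2.5) = 10^(4.89/2.5) = 10^1.956 = 90.36.

90.4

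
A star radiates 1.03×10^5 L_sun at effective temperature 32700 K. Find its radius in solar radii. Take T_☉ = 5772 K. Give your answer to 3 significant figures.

10.0 solar radii

R/R_☉ = √(L/L_☉) / (T/T_☉)² = √(1.03×10^5) / (5.665)²
       = 320.9 / 32.10 = 9.999.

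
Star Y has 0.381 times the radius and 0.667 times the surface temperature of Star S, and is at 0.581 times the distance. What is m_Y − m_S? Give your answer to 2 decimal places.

2.67

L_Y/L_S = (0.381)²(0.667)⁴ = 0.02873.
F_Y/F_S = (L_Y/L_S)/(d_Y/d_S)² = 0.02873/0.3376 = 0.08511.
m_Y − m_S = −2.5 log₁₀(0.08511) = 2.67.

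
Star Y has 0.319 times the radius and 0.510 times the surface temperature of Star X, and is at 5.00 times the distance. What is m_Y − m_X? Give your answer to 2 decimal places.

L_Y/L_X = (0.319)²(0.510)⁴ = 0.006884.
F_Y/F_X = (L_Y/L_X)/(d_Y/d_X)² = 0.006884/25.00 = 2.754×10^-4.
m_Y − m_X = −2.5 log₁₀(2.754×10^-4) = 8.90.

8.90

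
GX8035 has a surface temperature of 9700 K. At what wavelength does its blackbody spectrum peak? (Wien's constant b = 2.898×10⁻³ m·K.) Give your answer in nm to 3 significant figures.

λ_max = b/T = 2.898×10⁻³ / 9700 = 2.99×10^-7 m = 298.8 nm.

299 nm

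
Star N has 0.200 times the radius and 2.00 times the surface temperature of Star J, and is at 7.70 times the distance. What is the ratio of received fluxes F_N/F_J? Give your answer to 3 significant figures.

0.0108

L_N/L_J = (R_N/R_J)²(T_N/T_J)⁴ = (0.200)² × (2.00)⁴ = 0.6400.
F_N/F_J = (L_N/L_J)/(d_N/d_J)² = 0.6400 / (7.70)² = 0.01079.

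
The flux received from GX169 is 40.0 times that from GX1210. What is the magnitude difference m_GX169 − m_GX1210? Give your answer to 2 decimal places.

-4.01

m_GX169 − m_GX1210 = −2.5 log₁₀(F_GX169/F_GX1210) = −2.5 log₁₀(40.0) = −2.5 × (1.602) = -4.005.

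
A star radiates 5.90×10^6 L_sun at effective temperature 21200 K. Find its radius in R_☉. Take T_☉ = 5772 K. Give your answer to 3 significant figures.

R/R_☉ = √(L/L_☉) / (T/T_☉)² = √(5.90×10^6) / (3.673)²
       = 2429 / 13.49 = 180.1.

180 R_☉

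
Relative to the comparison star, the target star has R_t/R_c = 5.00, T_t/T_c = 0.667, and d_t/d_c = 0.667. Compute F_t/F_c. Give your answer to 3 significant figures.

L_t/L_c = (R_t/R_c)²(T_t/T_c)⁴ = (5.00)² × (0.667)⁴ = 4.948.
F_t/F_c = (L_t/L_c)/(d_t/d_c)² = 4.948 / (0.667)² = 11.12.

11.1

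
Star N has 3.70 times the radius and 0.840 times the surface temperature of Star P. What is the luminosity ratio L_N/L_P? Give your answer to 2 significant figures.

6.8

From the Stefan–Boltzmann law, L ∝ R²T⁴, so
L_N/L_P = (R_N/R_P)² (T_N/T_P)⁴ = (3.70)² × (0.840)⁴ = 13.69 × 0.4979 = 6.816.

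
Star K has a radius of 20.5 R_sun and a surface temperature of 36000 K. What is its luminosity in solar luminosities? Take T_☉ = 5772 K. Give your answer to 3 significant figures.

6.36×10^5 solar luminosities

L/L_☉ = (R/R_☉)² (T/T_☉)⁴ = (20.5)² × (36000/5772)⁴
       = 420.2 × (6.237)⁴ = 420.2 × 1513 = 6.359×10^5.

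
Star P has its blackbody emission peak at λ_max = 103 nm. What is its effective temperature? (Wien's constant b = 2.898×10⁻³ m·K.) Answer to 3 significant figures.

T = b/λ_max = 2.898×10⁻³ / (103×10⁻⁹) = 2.814×10^4 K.

2.81×10^4 K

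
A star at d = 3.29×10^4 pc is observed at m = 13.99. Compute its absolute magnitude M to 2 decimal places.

-3.60

M = m − 5 log₁₀(d/10 pc) = 13.99 − 5 log₁₀(3.29×10^4/10)
  = 13.99 − 5 × 3.517 = 13.99 − 17.59 = -3.60.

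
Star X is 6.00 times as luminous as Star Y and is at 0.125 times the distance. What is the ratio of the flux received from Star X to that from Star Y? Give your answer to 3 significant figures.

384

F = L/(4πd²), so F_X/F_Y = (L_X/L_Y) / (d_X/d_Y)²
= 6.00 / (0.125)² = 6.00 / 0.01562 = 384.0.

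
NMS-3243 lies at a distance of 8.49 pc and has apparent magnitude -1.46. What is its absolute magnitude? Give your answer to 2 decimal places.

M = m − 5 log₁₀(d/10 pc) = -1.46 − 5 log₁₀(8.49/10)
  = -1.46 − 5 × -0.071 = -1.46 − -0.36 = -1.10.

-1.10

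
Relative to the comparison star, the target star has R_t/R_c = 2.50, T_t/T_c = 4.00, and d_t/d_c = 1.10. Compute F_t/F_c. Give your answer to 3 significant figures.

1.32×10^3

L_t/L_c = (R_t/R_c)²(T_t/T_c)⁴ = (2.50)² × (4.00)⁴ = 1600.
F_t/F_c = (L_t/L_c)/(d_t/d_c)² = 1600 / (1.10)² = 1322.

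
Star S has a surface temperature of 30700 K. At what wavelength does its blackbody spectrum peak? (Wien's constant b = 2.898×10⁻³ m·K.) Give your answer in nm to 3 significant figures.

λ_max = b/T = 2.898×10⁻³ / 30700 = 9.44×10^-8 m = 94.40 nm.

94.4 nm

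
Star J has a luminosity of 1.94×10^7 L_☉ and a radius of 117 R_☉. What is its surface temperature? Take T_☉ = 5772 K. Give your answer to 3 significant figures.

T/T_☉ = (L/L_☉)^(1/4) / (R/R_☉)^(1/2)
T = 5772 × (1.94×10^7)^(1/4) / √(117) = 5772 × 66.37 / 10.82 = 3.541×10^4 K.

3.54×10^4 K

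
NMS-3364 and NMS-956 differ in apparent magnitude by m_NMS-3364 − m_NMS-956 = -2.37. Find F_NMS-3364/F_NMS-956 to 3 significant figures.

F_NMS-3364/F_NMS-956 = 10^(−(m_NMS-3364 − m_NMS-956)/2.5) = 10^(2.37/2.5) = 10^0.948 = 8.872.

8.87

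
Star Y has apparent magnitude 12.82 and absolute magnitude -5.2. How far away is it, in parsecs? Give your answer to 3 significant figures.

4.02×10^4 pc

m − M = 5 log₁₀(d/10 pc)
12.82 − (-5.2) = 18.02 = 5 log₁₀(d/10)
d = 10 × 10^(18.02/5) = 10 × 10^3.604 = 4.018×10^4 pc.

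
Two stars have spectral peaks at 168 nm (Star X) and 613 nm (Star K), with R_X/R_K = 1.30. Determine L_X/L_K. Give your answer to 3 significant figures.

Wien's law gives T ∝ 1/λ_max, so T_X/T_K = λ_K/λ_X = 613/168 = 3.649.
Then L ∝ R²T⁴ gives L_X/L_K = (1.30)² × (3.649)⁴ = 1.690 × 177.3 = 299.6.

300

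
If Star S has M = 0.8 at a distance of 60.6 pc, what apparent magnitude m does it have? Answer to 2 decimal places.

m = M + 5 log₁₀(d/10 pc) = 0.8 + 5 log₁₀(60.6/10)
  = 0.8 + 5 × 0.782 = 0.8 + 3.91 = 4.71.

4.71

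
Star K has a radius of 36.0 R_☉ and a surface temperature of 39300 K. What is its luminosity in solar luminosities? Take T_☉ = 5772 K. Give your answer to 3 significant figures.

2.79×10^6 solar luminosities

L/L_☉ = (R/R_☉)² (T/T_☉)⁴ = (36.0)² × (39300/5772)⁴
       = 1296 × (6.809)⁴ = 1296 × 2149 = 2.785×10^6.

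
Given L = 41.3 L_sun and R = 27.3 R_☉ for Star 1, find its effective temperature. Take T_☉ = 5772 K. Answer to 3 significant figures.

2.80×10^3 K

T/T_☉ = (L/L_☉)^(1/4) / (R/R_☉)^(1/2)
T = 5772 × (41.3)^(1/4) / √(27.3) = 5772 × 2.535 / 5.225 = 2800 K.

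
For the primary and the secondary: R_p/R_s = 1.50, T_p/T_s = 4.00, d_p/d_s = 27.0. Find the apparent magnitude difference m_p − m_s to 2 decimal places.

0.26

L_p/L_s = (1.50)²(4.00)⁴ = 576.0.
F_p/F_s = (L_p/L_s)/(d_p/d_s)² = 576.0/729.0 = 0.7901.
m_p − m_s = −2.5 log₁₀(0.7901) = 0.26.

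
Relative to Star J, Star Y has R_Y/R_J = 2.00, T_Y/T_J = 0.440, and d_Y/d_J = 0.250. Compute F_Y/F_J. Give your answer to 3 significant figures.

L_Y/L_J = (R_Y/R_J)²(T_Y/T_J)⁴ = (2.00)² × (0.440)⁴ = 0.1499.
F_Y/F_J = (L_Y/L_J)/(d_Y/d_J)² = 0.1499 / (0.250)² = 2.399.

2.40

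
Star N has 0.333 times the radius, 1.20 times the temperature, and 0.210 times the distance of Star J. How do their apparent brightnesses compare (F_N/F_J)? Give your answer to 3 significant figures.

5.21

L_N/L_J = (R_N/R_J)²(T_N/T_J)⁴ = (0.333)² × (1.20)⁴ = 0.2299.
F_N/F_J = (L_N/L_J)/(d_N/d_J)² = 0.2299 / (0.210)² = 5.214.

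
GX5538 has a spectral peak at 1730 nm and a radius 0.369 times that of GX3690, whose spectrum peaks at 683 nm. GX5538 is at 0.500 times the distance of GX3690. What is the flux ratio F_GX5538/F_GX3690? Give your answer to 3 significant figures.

Wien's law: T_GX5538/T_GX3690 = λ_GX3690/λ_GX5538 = 683/1730 = 0.3948.
L_GX5538/L_GX3690 = (R_GX5538/R_GX3690)²(T_GX5538/T_GX3690)⁴ = (0.369)²(0.3948)⁴ = 0.003308.
F_GX5538/F_GX3690 = (L_GX5538/L_GX3690)/(d_GX5538/d_GX3690)² = 0.003308/(0.500)² = 0.01323.

0.0132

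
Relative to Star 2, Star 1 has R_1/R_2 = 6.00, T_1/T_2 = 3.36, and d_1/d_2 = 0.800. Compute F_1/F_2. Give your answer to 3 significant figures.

L_1/L_2 = (R_1/R_2)²(T_1/T_2)⁴ = (6.00)² × (3.36)⁴ = 4588.
F_1/F_2 = (L_1/L_2)/(d_1/d_2)² = 4588 / (0.800)² = 7169.

7.17×10^3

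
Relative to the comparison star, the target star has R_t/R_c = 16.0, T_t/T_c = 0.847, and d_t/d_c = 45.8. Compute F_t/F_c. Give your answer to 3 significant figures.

0.0628

L_t/L_c = (R_t/R_c)²(T_t/T_c)⁴ = (16.0)² × (0.847)⁴ = 131.8.
F_t/F_c = (L_t/L_c)/(d_t/d_c)² = 131.8 / (45.8)² = 0.06281.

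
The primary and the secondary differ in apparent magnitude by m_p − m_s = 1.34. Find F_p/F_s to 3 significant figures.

F_p/F_s = 10^(−(m_p − m_s)/2.5) = 10^(-1.34/2.5) = 10^-0.536 = 0.2911.

0.291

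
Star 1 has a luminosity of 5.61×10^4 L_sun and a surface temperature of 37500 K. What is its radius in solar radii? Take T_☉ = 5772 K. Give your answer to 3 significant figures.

5.61 solar radii

R/R_☉ = √(L/L_☉) / (T/T_☉)² = √(5.61×10^4) / (6.497)²
       = 236.9 / 42.21 = 5.611.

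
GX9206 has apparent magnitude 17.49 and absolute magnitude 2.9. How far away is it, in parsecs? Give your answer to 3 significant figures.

m − M = 5 log₁₀(d/10 pc)
17.49 − (2.9) = 14.59 = 5 log₁₀(d/10)
d = 10 × 10^(14.59/5) = 10 × 10^2.918 = 8279 pc.

8.28×10^3 pc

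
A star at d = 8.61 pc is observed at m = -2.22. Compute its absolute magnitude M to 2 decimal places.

M = m − 5 log₁₀(d/10 pc) = -2.22 − 5 log₁₀(8.61/10)
  = -2.22 − 5 × -0.065 = -2.22 − -0.32 = -1.90.

-1.90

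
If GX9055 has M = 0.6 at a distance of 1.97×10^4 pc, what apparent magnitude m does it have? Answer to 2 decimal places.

17.07

m = M + 5 log₁₀(d/10 pc) = 0.6 + 5 log₁₀(1.97×10^4/10)
  = 0.6 + 5 × 3.294 = 0.6 + 16.47 = 17.07.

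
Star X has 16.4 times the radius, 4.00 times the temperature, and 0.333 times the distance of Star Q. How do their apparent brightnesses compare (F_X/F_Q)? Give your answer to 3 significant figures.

L_X/L_Q = (R_X/R_Q)²(T_X/T_Q)⁴ = (16.4)² × (4.00)⁴ = 6.885×10^4.
F_X/F_Q = (L_X/L_Q)/(d_X/d_Q)² = 6.885×10^4 / (0.333)² = 6.209×10^5.

6.21×10^5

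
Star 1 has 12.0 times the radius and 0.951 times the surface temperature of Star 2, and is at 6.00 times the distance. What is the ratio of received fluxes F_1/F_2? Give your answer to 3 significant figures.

3.27

L_1/L_2 = (R_1/R_2)²(T_1/T_2)⁴ = (12.0)² × (0.951)⁴ = 117.8.
F_1/F_2 = (L_1/L_2)/(d_1/d_2)² = 117.8 / (6.00)² = 3.272.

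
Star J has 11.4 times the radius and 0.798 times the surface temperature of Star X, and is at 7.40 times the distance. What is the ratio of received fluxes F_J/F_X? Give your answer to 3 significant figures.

0.962

L_J/L_X = (R_J/R_X)²(T_J/T_X)⁴ = (11.4)² × (0.798)⁴ = 52.70.
F_J/F_X = (L_J/L_X)/(d_J/d_X)² = 52.70 / (7.40)² = 0.9624.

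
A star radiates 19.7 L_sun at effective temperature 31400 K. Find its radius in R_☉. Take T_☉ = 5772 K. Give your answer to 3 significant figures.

0.150 R_☉

R/R_☉ = √(L/L_☉) / (T/T_☉)² = √(19.7) / (5.440)²
       = 4.438 / 29.59 = 0.1500.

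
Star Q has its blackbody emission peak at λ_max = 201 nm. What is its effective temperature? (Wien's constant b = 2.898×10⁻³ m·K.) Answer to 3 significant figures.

1.44×10^4 K

T = b/λ_max = 2.898×10⁻³ / (201×10⁻⁹) = 1.442×10^4 K.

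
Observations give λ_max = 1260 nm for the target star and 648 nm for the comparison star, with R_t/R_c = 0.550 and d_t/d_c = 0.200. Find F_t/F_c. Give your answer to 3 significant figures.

0.529

Wien's law: T_t/T_c = λ_c/λ_t = 648/1260 = 0.5143.
L_t/L_c = (R_t/R_c)²(T_t/T_c)⁴ = (0.550)²(0.5143)⁴ = 0.02116.
F_t/F_c = (L_t/L_c)/(d_t/d_c)² = 0.02116/(0.200)² = 0.5290.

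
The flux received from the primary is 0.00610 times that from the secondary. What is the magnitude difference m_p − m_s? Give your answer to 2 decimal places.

m_p − m_s = −2.5 log₁₀(F_p/F_s) = −2.5 log₁₀(0.00610) = −2.5 × (-2.215) = 5.537.

5.54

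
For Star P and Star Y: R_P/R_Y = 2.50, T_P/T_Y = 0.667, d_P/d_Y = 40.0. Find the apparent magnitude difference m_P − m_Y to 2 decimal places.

7.78

L_P/L_Y = (2.50)²(0.667)⁴ = 1.237.
F_P/F_Y = (L_P/L_Y)/(d_P/d_Y)² = 1.237/1600 = 7.731×10^-4.
m_P − m_Y = −2.5 log₁₀(7.731×10^-4) = 7.78.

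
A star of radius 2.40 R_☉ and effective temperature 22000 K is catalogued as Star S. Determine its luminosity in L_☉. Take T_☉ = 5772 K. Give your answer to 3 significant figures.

L/L_☉ = (R/R_☉)² (T/T_☉)⁴ = (2.40)² × (22000/5772)⁴
       = 5.760 × (3.812)⁴ = 5.760 × 211.1 = 1216.

1.22×10^3 L_☉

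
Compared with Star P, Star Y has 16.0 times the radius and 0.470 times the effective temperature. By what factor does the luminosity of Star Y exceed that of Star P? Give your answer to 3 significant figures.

From the Stefan–Boltzmann law, L ∝ R²T⁴, so
L_Y/L_P = (R_Y/R_P)² (T_Y/T_P)⁴ = (16.0)² × (0.470)⁴ = 256.0 × 0.04880 = 12.49.

12.5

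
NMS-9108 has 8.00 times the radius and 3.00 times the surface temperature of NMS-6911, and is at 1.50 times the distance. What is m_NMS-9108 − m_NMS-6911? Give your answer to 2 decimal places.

L_NMS-9108/L_NMS-6911 = (8.00)²(3.00)⁴ = 5184.
F_NMS-9108/F_NMS-6911 = (L_NMS-9108/L_NMS-6911)/(d_NMS-9108/d_NMS-6911)² = 5184/2.250 = 2304.
m_NMS-9108 − m_NMS-6911 = −2.5 log₁₀(2304) = -8.41.

-8.41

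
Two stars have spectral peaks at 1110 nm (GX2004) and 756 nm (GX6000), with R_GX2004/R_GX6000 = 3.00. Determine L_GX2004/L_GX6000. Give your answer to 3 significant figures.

Wien's law gives T ∝ 1/λ_max, so T_GX2004/T_GX6000 = λ_GX6000/λ_GX2004 = 756/1110 = 0.6811.
Then L ∝ R²T⁴ gives L_GX2004/L_GX6000 = (3.00)² × (0.6811)⁴ = 9.000 × 0.2152 = 1.937.

1.94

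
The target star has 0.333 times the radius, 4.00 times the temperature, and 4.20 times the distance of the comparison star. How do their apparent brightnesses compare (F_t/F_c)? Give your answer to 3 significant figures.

1.61

L_t/L_c = (R_t/R_c)²(T_t/T_c)⁴ = (0.333)² × (4.00)⁴ = 28.39.
F_t/F_c = (L_t/L_c)/(d_t/d_c)² = 28.39 / (4.20)² = 1.609.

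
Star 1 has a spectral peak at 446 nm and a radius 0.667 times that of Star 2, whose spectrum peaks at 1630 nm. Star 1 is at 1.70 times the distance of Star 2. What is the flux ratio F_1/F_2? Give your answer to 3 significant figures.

Wien's law: T_1/T_2 = λ_2/λ_1 = 1630/446 = 3.655.
L_1/L_2 = (R_1/R_2)²(T_1/T_2)⁴ = (0.667)²(3.655)⁴ = 79.37.
F_1/F_2 = (L_1/L_2)/(d_1/d_2)² = 79.37/(1.70)² = 27.46.

27.5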